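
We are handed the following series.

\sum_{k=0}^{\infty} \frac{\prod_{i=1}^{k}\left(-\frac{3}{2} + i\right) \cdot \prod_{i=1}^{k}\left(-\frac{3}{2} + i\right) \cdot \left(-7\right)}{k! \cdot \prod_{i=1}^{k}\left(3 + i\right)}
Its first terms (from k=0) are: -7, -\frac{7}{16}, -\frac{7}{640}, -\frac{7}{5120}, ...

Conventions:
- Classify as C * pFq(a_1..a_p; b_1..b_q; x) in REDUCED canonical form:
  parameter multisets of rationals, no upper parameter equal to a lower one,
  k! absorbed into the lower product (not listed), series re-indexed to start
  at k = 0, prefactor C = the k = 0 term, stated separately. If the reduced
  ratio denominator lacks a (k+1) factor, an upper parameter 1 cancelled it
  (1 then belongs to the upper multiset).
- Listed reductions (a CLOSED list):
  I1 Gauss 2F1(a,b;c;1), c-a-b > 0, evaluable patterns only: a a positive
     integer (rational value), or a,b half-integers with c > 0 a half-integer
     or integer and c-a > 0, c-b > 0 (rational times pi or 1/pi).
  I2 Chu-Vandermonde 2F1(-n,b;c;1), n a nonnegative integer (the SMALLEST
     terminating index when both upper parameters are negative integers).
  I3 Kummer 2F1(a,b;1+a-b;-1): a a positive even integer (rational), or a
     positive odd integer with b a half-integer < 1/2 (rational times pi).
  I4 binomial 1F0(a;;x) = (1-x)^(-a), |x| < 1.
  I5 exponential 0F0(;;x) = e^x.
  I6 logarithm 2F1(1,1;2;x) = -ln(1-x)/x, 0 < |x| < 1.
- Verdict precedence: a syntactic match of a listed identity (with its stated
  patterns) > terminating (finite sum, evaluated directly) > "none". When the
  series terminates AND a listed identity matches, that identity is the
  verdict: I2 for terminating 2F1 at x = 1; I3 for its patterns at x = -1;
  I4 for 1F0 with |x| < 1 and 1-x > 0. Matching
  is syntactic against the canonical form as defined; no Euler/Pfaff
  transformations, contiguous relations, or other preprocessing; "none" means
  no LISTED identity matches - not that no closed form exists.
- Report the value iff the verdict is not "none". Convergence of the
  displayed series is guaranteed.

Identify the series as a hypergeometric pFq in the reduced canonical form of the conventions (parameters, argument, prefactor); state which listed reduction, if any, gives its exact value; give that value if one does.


Prefactor -7, argument 1: 2F1 with upper {-\frac{1}{2}, -\frac{1}{2}} over lower {4}. Verdict: Gauss's theorem I1 (half-integer case) applies (x = 1; upper {-\frac{1}{2}, -\frac{1}{2}} half-integers, c = 4 in the evaluable pattern). Hence: \left(-\frac{4096}{175}\right) / \pi.

Key observation: with t_0 = -7, the running product (C = -7, x = 1) telescopes to a rising factorial.
Ratio: r(k) = 1 * (k-\frac{1}{2}) (k-\frac{1}{2}) / [(k+4) (k+1)] ; factor over Q: parameters, x = 1, and C = -7.


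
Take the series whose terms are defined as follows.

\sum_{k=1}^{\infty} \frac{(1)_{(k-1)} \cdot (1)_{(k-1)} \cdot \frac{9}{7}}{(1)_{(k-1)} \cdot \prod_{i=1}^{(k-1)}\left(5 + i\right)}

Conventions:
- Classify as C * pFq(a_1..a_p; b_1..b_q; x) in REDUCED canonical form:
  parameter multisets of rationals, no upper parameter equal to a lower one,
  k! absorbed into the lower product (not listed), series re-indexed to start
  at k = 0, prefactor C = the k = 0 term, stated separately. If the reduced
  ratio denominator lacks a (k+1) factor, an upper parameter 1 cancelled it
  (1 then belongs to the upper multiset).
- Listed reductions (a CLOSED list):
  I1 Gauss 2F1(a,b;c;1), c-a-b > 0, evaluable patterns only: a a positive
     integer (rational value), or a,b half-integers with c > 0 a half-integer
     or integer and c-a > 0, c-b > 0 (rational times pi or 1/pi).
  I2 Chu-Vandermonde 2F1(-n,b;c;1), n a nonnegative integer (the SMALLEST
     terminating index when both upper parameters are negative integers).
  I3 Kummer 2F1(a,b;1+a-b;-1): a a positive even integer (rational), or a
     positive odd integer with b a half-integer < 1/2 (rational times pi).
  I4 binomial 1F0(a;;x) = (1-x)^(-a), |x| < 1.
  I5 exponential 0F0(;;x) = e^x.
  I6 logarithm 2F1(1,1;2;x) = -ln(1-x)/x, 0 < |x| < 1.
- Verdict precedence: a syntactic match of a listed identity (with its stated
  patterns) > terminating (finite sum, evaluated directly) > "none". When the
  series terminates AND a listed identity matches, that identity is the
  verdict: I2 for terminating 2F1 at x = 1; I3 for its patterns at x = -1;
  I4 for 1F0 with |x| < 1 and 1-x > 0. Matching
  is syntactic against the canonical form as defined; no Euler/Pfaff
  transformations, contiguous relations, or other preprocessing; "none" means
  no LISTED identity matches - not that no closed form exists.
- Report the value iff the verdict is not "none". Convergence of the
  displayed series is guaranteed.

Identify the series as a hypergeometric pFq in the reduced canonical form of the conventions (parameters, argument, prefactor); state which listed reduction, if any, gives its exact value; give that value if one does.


Canonical form: C = \frac{9}{7} times 2F1 with upper {1, 1}, lower {6}, x = 1. Verdict at x = 1: the Gauss summation I1 matches (x = 1: the Gamma ratio telescopes since c-a-b = 4 > 0 and a = 1 in Z>0). Sum: \frac{45}{28}.

The tell: from the first term \frac{9}{7}: (1)_k (C = 9/7, x = 1) is k! itself.
Step ratio: r(k) = 1 * (k+1) (k+1) / [(k+6) (k+1)] - rational; roots negated = parameters, x = 1, C = \frac{9}{7}.


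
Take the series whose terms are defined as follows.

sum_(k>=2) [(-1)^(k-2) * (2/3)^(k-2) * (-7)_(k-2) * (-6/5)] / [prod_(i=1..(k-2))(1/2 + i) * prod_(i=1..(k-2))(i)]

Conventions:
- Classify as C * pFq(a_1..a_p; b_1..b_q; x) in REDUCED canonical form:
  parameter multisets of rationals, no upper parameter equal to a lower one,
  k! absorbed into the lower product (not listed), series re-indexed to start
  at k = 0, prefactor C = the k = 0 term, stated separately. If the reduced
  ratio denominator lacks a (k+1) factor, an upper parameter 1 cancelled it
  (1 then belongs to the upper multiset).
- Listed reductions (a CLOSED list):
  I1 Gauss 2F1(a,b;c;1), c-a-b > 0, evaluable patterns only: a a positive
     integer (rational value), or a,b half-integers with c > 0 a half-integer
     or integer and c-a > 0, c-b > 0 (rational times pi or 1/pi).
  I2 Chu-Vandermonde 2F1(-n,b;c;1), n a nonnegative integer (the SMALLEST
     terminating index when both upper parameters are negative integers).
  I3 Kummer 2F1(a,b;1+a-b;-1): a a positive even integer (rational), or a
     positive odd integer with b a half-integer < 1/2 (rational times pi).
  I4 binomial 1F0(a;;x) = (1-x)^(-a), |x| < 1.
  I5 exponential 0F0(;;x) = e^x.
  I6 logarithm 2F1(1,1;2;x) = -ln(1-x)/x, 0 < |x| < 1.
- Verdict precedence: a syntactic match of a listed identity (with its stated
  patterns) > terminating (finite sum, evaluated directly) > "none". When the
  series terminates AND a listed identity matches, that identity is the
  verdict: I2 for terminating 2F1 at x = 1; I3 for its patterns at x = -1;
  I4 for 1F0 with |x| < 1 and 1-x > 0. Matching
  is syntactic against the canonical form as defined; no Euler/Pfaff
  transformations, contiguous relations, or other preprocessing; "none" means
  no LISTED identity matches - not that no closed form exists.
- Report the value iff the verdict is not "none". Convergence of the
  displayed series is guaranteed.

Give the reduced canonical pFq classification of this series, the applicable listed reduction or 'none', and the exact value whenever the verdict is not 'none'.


At argument -2/3: a 1F1 with upper {-7}, lower {3/2}, scaled by C = -6/5. Verdict: terminating - upper -7 stops the sum at k = 7; the 8 terms are added exactly. Sum: -66638295998/7388506125.

Structural cue: with t_0 = -6/5, the product of the first k integers (C = -6/5, x = -2/3) is k!.
Term ratio: r(k) = (-2/3) * (k-7) / [(k+3/2) (k+1)] - rational in k, leading ratio (-2/3); with t_0 = -6/5, classification follows.


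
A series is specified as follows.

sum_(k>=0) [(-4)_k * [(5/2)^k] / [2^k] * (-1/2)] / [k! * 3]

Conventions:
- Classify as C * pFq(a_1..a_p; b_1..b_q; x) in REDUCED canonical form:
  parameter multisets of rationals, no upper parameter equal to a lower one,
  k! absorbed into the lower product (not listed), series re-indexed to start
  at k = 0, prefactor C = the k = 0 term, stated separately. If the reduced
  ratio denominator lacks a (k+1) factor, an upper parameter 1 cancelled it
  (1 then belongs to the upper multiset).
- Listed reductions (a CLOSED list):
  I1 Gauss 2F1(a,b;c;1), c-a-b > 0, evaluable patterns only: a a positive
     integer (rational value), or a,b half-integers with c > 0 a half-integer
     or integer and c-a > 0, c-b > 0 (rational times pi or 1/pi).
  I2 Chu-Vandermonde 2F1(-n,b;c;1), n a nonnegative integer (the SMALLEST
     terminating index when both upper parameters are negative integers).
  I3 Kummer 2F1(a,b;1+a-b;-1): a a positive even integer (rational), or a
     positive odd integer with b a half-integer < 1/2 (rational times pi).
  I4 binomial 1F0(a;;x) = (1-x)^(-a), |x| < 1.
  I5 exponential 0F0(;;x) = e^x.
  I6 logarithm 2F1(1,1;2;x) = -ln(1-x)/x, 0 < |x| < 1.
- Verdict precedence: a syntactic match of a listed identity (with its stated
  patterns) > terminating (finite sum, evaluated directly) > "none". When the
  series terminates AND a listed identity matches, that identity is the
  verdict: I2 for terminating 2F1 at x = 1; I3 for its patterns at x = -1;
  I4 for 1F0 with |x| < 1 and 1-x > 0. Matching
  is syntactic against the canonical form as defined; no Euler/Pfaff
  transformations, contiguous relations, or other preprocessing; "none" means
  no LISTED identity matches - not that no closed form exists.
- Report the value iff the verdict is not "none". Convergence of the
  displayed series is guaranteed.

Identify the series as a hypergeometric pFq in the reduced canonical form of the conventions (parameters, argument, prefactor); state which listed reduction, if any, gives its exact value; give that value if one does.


At argument 5/4: a 1F0 with upper {-4}, lower {-}, scaled by C = -1/6. Verdict: terminating (-4 upstairs). 5 nonzero terms in all; added directly. Sum: -1/1536.

Key observation: t_0 being -1/6, the constant factors (prefactor -1/6) combine into one prefactor.
Adjacent-term ratio: r(k) = (5/4) * (k-4) / [(k+1)] - rational in k, leading ratio (5/4); with t_0 = -1/6, classification follows.


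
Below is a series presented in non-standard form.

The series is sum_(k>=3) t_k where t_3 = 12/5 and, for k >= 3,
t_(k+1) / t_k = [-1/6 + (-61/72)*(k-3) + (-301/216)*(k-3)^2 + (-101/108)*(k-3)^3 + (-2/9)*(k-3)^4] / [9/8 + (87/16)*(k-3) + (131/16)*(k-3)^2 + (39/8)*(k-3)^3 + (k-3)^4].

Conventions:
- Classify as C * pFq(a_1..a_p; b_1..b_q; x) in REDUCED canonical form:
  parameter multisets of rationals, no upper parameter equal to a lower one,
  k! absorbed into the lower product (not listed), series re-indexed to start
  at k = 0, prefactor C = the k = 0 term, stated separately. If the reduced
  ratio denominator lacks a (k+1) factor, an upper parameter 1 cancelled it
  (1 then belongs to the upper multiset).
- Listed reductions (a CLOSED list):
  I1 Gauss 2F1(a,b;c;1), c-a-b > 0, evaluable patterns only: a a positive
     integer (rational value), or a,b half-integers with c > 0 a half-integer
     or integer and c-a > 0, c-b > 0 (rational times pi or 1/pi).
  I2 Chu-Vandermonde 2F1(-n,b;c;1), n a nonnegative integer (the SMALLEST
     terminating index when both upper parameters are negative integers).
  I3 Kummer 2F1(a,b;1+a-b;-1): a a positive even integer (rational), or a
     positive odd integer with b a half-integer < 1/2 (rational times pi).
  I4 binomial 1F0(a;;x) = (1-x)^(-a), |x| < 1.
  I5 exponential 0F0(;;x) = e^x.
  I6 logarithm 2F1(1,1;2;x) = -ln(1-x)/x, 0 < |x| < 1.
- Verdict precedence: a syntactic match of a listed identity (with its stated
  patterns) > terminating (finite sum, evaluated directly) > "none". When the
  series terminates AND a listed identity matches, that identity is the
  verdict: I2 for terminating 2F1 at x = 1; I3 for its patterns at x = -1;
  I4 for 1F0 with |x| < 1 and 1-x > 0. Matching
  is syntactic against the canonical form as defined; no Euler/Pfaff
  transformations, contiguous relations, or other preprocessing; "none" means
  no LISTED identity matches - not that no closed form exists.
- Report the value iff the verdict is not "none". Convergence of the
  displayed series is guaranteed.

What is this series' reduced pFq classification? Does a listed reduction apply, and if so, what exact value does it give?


First insight: from the first term 12/5: roots of the ratio polynomials (C = 12/5) are the negated parameters.
Ratio: r(k) = (-2/9) * (k+1) (k+4/3) / [(k+2) (k+1)] - poly over poly, x = (-2/9) from leading terms; C = 12/5 at k = 0.

x = -2/9 here; the reduced form reads 2F1, upper {1, 4/3}, lower {2}, C = 12/5. Verdict: none (x = -2/9): each listed identity misses the multisets {1, 4/3} ; {2}.


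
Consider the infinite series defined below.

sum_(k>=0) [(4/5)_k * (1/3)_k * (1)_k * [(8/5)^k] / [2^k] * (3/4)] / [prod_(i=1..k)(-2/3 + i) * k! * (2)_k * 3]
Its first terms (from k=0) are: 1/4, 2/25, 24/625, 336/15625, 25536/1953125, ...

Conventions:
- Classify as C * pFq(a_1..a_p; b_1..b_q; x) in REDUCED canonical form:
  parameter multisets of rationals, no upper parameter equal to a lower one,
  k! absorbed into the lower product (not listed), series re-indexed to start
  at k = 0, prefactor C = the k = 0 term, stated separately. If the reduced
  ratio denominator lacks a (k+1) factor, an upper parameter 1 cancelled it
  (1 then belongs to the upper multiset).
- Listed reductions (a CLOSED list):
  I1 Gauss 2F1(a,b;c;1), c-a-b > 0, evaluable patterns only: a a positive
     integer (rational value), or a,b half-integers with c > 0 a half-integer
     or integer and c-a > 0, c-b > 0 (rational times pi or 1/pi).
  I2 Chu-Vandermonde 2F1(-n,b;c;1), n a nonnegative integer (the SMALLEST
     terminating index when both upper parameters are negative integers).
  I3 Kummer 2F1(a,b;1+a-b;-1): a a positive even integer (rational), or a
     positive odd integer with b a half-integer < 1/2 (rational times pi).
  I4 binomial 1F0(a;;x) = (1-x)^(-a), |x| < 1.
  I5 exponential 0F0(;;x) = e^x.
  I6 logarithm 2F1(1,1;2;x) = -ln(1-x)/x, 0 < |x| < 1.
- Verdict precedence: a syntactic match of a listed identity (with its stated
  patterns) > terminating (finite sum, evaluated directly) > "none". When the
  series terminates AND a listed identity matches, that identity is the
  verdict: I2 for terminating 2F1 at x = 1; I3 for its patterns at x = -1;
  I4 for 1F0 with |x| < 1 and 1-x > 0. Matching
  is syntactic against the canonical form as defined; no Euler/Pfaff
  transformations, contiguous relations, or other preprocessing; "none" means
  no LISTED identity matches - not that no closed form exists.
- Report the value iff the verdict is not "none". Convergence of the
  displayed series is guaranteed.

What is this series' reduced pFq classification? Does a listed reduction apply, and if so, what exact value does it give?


With C = 1/4: the canonical form is 2F1(4/5, 1; 2; 4/5). Verdict: none here - no I1-I6 shape fits x = 4/5 with lower {2}.

Structural cue: x = (4/5) and the constant factors (C = 1/4) combine into one prefactor.
Ratio: r(k) = (4/5) * (k+4/5) (k+1) / [(k+2) (k+1)] - poly over poly, x = (4/5) from leading terms; C = 1/4 at k = 0.


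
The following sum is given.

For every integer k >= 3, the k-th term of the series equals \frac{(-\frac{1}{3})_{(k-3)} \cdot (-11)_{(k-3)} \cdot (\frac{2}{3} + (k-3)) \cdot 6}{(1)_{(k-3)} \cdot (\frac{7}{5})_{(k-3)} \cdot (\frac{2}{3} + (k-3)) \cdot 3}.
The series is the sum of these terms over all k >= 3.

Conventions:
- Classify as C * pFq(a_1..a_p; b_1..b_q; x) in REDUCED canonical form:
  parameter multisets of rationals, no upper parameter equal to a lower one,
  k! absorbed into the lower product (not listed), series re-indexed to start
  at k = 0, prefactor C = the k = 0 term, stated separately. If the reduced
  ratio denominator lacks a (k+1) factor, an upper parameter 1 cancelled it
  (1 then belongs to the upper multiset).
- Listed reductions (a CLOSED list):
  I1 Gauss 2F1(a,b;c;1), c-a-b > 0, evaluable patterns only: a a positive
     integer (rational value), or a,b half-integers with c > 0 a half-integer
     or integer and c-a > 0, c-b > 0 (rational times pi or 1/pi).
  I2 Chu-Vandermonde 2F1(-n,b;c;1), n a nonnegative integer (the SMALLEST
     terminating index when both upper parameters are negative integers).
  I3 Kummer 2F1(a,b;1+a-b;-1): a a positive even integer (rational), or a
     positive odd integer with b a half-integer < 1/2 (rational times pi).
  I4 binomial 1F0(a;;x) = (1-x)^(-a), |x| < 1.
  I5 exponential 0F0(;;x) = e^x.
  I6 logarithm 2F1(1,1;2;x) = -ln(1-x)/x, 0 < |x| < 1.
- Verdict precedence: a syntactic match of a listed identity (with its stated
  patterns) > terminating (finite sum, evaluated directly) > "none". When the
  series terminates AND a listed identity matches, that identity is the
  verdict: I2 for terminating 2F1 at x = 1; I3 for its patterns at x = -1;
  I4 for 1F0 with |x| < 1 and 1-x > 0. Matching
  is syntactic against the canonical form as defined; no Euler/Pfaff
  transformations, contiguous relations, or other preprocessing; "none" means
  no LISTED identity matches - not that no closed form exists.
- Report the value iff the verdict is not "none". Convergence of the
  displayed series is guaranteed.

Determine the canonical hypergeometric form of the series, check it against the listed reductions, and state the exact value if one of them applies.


This is 2 * 2F1(-11, -\frac{1}{3}; \frac{7}{5}; 1) in reduced canonical form. Verdict: the Chu-Vandermonde identity I2 fires (terminating 2F1 at x = 1 with n = 11, b = -1/3, c = \frac{7}{5}). Sum: \frac{322561118089732}{72537642136611}.

Structural cue: t_0 = 2 here, and the constant factors (C = 2) combine into one prefactor.
Adjacent-term ratio: r(k) = 1 * (k-11) (k-\frac{1}{3}) / [(k+\frac{7}{5}) (k+1)] - rational in k, leading ratio 1; with t_0 = 2, classification follows.


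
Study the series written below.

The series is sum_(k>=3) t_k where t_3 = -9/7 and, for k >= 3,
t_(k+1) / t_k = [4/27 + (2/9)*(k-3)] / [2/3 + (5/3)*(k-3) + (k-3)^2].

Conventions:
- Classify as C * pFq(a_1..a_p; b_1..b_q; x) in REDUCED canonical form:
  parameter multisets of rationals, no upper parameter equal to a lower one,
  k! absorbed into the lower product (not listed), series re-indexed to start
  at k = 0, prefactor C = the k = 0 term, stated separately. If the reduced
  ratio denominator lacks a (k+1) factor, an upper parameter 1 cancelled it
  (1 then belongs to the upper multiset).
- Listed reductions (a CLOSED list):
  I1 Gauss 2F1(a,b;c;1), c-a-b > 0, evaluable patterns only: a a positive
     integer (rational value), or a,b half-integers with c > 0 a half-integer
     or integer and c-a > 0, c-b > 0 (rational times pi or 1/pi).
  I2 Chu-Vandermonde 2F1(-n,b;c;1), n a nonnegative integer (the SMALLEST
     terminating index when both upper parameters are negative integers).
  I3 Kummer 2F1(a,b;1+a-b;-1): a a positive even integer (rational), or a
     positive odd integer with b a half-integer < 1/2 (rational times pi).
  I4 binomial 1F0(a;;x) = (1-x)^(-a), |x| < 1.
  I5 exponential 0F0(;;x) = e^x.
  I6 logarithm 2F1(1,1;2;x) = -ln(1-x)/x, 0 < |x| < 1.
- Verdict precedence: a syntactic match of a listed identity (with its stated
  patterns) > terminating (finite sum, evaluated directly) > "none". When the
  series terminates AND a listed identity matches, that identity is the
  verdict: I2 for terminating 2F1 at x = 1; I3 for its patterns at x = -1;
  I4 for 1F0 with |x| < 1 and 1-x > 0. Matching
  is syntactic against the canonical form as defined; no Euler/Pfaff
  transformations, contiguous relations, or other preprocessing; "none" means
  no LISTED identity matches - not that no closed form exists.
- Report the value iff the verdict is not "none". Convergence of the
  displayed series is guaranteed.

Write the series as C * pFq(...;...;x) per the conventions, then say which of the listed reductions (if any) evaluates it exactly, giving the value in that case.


The series (x = 2/9) is 0F0: upper {-}, lower {-}, prefactor -9/7. Verdict: this is the I5 exponential reduction (the 0F0 exponential series at x = 2/9). Value: (-9/7) * e^(2/9).

First insight: x = (2/9) and the parameter 2/3 appears in both the upper and lower lists and cancels.
Ratio: r(k) = (2/9) * 1 / [(k+1)] - rational; roots negated = parameters, x = (2/9), C = -9/7.


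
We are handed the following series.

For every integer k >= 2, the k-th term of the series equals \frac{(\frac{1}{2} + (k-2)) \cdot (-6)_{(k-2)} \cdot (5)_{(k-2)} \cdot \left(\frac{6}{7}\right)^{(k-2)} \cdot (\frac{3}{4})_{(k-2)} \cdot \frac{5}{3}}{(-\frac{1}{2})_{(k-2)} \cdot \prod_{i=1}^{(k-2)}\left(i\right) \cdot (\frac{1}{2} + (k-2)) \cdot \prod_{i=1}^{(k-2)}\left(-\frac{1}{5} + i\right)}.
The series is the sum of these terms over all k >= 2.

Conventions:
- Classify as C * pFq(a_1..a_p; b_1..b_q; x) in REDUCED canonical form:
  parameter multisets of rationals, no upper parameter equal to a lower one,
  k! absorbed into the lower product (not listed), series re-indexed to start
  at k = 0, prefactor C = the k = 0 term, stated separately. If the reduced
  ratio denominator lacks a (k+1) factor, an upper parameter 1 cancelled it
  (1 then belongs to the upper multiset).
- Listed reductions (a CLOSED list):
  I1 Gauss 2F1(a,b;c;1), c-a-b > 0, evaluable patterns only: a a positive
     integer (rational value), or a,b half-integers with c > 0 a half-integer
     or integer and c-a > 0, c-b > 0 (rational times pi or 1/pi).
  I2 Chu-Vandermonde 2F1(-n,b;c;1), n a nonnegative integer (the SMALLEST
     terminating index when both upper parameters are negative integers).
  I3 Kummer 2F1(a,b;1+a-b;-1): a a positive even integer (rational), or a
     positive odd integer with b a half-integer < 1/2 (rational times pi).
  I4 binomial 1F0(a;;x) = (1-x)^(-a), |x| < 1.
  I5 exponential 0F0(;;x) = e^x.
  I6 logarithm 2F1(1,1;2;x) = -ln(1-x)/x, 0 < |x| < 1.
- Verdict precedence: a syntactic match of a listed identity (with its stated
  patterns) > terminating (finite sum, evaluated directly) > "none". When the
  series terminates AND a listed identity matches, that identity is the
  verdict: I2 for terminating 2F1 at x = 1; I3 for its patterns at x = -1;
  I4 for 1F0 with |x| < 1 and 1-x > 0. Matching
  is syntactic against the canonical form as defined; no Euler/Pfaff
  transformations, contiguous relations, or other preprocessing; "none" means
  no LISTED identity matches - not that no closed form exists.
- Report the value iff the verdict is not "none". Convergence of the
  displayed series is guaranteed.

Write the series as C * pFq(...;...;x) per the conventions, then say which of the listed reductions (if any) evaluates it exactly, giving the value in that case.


Classification (C = \frac{5}{3}): 3F2 with upper {-6, \frac{3}{4}, 5}, lower {-\frac{1}{2}, \frac{4}{5}}, argument x = \frac{6}{7}. Verdict: terminating - upper parameter -6 makes this a finite sum (last index 6), evaluated exactly. Hence: \frac{1082342620}{194473797}.

First insight: with t_0 = \frac{5}{3}, the product of the first k integers (C = 5/3) is k!.
Adjacent-term ratio: r(k) = \frac{6}{7} * (k-6) (k+\frac{3}{4}) (k+5) / [(k-\frac{1}{2}) (k+\frac{4}{5}) (k+1)] - rational in k. x = \frac{6}{7}; t_0 = \frac{5}{3}; negate the roots.


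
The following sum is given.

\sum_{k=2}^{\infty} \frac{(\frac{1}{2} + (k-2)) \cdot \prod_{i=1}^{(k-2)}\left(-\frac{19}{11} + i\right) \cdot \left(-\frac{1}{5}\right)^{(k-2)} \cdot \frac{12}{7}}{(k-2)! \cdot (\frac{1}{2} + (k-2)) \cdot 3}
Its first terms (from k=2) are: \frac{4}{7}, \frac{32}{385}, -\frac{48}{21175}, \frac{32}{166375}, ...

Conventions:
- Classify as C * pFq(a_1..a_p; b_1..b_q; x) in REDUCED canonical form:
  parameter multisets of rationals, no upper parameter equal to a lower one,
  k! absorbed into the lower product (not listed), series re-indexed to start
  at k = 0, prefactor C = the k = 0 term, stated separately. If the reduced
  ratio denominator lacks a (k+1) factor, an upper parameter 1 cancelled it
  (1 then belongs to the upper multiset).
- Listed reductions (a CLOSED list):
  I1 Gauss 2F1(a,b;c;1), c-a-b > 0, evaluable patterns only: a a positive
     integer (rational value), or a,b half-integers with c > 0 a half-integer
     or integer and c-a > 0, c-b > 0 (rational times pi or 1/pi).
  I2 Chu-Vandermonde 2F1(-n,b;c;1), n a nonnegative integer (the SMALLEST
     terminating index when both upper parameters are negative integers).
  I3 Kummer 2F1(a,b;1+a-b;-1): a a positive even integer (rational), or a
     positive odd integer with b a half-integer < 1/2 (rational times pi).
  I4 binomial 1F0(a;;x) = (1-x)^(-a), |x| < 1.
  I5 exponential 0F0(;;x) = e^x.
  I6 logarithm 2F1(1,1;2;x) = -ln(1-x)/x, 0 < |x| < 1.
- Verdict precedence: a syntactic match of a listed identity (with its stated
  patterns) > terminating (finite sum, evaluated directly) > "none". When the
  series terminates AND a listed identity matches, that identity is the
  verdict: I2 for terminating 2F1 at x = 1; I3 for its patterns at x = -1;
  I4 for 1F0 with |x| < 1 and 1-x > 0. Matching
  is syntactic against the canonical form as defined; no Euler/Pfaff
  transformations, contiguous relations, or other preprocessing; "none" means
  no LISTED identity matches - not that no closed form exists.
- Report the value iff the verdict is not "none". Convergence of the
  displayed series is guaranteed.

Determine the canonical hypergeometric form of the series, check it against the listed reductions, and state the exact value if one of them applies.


Canonical form: C = \frac{4}{7} times 1F0 with upper {-\frac{8}{11}}, lower {-}, x = -\frac{1}{5}. Verdict: the I4 binomial reduction fires (the 1F0 binomial series: exponent 8/11, x = -\frac{1}{5}). Its exact value is \frac{4}{7} \cdot \left(\frac{6}{5}\right)^{\frac{8}{11}}.

Key observation: t_0 being \frac{4}{7}, the factor k + 1/2 cancels (top and bottom), leaving C = 4/7.
Adjacent-term ratio: r(k) = -\frac{1}{5} * (k-\frac{8}{11}) / [(k+1)] - poly over poly, x = -\frac{1}{5} from leading terms; C = \frac{4}{7} at k = 0.


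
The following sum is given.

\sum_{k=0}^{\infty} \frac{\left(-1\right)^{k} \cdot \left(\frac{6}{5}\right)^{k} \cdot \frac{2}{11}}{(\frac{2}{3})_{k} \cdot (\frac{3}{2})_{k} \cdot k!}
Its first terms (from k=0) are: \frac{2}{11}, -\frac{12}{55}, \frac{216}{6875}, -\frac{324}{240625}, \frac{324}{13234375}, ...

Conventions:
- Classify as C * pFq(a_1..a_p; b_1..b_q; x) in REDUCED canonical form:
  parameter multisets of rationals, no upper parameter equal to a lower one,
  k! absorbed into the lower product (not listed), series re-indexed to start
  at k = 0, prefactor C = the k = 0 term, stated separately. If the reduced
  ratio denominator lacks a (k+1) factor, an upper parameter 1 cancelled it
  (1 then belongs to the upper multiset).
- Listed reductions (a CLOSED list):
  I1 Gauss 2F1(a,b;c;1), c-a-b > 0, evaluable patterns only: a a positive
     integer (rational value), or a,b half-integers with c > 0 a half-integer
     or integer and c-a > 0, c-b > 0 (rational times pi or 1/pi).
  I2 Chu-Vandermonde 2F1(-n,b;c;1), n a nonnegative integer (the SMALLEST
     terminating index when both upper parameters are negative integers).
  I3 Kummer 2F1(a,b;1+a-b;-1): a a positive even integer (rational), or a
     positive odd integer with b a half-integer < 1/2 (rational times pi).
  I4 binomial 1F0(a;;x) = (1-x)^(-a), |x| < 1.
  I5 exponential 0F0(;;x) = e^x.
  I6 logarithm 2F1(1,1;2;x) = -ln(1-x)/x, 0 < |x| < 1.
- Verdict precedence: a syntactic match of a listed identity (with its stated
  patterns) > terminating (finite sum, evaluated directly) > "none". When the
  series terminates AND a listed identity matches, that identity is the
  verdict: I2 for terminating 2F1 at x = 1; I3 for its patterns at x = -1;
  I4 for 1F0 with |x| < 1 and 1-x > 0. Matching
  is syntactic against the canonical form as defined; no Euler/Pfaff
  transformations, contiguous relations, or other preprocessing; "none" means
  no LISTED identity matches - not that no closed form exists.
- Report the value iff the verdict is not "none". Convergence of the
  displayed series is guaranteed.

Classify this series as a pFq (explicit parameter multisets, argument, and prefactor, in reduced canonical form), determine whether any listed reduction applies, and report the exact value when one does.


The series (x = -\frac{6}{5}) is 0F2: upper {-}, lower {\frac{2}{3}, \frac{3}{2}}, prefactor \frac{2}{11}. Verdict: none. Every listed pattern misses the 0F2 form at -\frac{6}{5}, upper {-}.

First insight: with t_0 = \frac{2}{11}, the (-1)^k factor (C = 2/11, x = -6/5) folds into the argument's sign.
Consecutive-term ratio: r(k) = -\frac{6}{5} * 1 / [(k+\frac{2}{3}) (k+\frac{3}{2}) (k+1)] - rational; roots negated = parameters, x = -\frac{6}{5}, C = \frac{2}{11}.


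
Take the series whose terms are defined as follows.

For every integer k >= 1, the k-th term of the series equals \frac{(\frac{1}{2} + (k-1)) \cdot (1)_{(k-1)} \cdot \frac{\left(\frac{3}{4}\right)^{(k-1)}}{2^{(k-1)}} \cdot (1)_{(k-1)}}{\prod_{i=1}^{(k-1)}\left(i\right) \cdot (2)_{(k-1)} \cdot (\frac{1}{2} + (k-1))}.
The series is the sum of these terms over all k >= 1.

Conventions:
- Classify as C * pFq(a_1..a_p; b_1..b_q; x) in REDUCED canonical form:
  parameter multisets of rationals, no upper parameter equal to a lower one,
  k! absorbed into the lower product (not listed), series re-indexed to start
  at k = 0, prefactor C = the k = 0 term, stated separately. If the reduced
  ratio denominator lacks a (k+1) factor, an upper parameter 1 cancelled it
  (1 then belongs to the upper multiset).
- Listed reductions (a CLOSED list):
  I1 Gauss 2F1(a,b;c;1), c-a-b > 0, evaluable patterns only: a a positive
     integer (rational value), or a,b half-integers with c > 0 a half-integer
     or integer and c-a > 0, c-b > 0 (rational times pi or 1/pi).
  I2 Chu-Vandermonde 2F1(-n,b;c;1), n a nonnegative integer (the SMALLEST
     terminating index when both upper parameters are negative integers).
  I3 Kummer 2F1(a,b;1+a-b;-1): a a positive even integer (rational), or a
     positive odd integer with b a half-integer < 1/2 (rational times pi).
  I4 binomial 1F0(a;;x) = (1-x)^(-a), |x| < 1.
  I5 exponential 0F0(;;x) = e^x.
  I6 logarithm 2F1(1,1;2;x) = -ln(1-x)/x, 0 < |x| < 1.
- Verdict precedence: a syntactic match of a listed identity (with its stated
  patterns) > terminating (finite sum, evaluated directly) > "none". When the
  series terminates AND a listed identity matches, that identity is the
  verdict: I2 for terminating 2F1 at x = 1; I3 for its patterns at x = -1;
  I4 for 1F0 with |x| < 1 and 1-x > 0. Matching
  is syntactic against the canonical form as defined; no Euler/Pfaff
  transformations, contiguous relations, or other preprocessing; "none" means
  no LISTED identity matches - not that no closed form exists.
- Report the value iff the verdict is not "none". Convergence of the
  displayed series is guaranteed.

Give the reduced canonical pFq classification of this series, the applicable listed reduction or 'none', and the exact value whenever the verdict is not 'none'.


Classification (C = 1): 2F1 with upper {1, 1}, lower {2}, argument x = \frac{3}{8}. Verdict: the logarithmic series (I6) matches (the logarithm: parameters (1,1;2), x = \frac{3}{8}). Its exact value is \left(-\frac{8}{3}\right) \cdot \ln\left(\frac{5}{8}\right).

Structural cue: with t_0 = 1, the product of the first k integers (C = 1) is k!.
Term ratio: r(k) = \frac{3}{8} * (k+1) (k+1) / [(k+2) (k+1)] - rational; roots negated = parameters, x = \frac{3}{8}, C = 1.


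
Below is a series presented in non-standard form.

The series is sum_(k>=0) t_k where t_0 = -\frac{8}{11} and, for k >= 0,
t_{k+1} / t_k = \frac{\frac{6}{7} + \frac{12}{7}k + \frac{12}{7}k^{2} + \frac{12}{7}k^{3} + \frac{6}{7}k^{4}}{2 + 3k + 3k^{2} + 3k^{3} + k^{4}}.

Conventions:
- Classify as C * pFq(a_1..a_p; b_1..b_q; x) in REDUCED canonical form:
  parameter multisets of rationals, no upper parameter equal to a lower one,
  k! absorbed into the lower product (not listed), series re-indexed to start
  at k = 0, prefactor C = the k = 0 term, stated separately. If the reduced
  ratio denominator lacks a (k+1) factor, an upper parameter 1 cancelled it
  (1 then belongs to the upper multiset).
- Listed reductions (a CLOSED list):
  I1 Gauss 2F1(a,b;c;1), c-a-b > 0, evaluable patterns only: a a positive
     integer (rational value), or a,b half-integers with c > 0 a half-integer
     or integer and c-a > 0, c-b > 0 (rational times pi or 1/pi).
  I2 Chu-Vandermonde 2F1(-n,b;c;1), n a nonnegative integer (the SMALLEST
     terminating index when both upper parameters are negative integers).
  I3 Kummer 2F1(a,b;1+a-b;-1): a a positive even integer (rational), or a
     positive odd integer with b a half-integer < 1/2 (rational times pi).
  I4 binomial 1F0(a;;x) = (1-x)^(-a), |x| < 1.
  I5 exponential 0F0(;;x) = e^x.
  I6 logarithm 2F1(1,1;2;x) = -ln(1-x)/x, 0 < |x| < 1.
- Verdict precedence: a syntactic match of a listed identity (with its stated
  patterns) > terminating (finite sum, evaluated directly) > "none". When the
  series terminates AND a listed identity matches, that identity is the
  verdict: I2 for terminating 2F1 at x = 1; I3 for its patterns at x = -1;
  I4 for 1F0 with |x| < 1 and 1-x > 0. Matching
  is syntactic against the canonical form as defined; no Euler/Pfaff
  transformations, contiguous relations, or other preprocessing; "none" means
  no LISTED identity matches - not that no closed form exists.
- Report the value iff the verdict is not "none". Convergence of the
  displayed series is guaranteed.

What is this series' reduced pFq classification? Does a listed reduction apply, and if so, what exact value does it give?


This is -\frac{8}{11} * 2F1(1, 1; 2; \frac{6}{7}) in reduced canonical form. Verdict: logarithm (I6) matches (the logarithm: parameters (1,1;2), x = \frac{6}{7}). Its exact value is \frac{28}{33} \cdot \ln\left(\frac{1}{7}\right).

Structural cue: t_0 being -\frac{8}{11}, cancel k^2 + 1 from the displayed ratio first; then prefactor -8/11.
Consecutive-term ratio: r(k) = \frac{6}{7} * (k+1) (k+1) / [(k+2) (k+1)] - rational in k. x = \frac{6}{7}; t_0 = -\frac{8}{11}; negate the roots.


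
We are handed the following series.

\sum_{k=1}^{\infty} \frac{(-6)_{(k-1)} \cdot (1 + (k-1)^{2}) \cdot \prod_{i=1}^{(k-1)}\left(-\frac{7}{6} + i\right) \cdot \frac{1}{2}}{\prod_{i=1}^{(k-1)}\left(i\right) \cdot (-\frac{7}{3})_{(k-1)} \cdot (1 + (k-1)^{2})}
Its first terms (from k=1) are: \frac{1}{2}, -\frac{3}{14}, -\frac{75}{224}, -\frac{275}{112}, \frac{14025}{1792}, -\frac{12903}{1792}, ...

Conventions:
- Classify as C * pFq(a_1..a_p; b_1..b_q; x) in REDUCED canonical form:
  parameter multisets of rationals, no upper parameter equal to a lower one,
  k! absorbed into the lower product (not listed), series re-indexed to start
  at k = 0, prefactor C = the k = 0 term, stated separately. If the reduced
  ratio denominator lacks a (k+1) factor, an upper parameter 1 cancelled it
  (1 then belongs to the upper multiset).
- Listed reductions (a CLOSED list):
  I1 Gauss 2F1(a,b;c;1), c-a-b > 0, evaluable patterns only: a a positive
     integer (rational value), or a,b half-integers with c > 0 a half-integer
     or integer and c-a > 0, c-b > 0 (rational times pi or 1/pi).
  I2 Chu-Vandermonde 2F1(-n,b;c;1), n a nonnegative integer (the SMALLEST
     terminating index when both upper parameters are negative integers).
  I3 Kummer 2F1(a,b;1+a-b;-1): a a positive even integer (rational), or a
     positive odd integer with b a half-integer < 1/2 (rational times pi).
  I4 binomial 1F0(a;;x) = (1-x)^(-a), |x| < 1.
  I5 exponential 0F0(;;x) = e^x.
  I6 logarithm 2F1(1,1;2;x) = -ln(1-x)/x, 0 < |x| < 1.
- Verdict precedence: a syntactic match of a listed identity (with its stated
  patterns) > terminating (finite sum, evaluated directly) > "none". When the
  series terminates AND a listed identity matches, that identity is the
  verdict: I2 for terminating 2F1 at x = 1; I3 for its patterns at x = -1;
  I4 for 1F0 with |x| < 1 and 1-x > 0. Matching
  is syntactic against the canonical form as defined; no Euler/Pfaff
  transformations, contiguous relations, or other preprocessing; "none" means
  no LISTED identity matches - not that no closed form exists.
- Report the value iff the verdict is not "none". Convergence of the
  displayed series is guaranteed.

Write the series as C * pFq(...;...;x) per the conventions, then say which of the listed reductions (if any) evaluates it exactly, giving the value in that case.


The series (x = 1) is 2F1: upper {-6, -\frac{1}{6}}, lower {-\frac{7}{3}}, prefactor \frac{1}{2}. Verdict: this is Chu-Vandermonde (I2) (terminating 2F1 at x = 1 with n = 6, b = -1/6, c = -\frac{7}{3}). Its exact value is \frac{2431}{8192}.

First insight: with t_0 = \frac{1}{2}, the product of the first k integers (prefactor 1/2) is k!.
Adjacent-term ratio: r(k) = 1 * (k-6) (k-\frac{1}{6}) / [(k-\frac{7}{3}) (k+1)] - rational; roots negated = parameters, x = 1, C = \frac{1}{2}.


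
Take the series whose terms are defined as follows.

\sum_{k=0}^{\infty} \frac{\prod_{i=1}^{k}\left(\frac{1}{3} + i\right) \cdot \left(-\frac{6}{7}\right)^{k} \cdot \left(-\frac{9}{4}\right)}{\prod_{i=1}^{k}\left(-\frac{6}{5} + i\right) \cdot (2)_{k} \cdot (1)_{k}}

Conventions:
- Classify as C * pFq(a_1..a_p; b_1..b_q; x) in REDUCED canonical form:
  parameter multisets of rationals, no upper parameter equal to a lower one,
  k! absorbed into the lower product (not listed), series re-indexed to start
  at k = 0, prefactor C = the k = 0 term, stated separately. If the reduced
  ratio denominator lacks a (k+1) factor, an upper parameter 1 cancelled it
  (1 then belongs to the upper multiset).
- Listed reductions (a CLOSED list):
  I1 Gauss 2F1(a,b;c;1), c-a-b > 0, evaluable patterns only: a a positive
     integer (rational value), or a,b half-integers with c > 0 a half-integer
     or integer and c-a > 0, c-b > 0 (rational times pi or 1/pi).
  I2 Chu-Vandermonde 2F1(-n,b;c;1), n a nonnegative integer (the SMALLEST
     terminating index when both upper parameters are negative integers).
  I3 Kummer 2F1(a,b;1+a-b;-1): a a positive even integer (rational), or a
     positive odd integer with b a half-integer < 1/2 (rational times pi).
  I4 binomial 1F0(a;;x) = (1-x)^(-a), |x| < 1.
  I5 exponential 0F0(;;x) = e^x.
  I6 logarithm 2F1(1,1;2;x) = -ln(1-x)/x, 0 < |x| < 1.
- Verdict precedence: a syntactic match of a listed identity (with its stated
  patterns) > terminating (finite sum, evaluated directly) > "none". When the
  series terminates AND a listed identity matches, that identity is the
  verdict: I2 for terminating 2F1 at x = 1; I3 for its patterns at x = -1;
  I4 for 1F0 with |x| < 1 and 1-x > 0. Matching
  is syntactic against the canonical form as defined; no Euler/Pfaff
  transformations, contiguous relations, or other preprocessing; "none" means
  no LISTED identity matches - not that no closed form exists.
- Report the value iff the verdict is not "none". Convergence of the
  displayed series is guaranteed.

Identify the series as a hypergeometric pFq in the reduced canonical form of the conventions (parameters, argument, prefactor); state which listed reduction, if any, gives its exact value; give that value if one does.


x = -\frac{6}{7} here; the reduced form reads 1F2, upper {\frac{4}{3}}, lower {-\frac{1}{5}, 2}, C = -\frac{9}{4}. Verdict: none - at argument -\frac{6}{7} the multisets {\frac{4}{3}} ; {-\frac{1}{5}, 2} match no listed identity.

The tell: t_0 = -\frac{9}{4} here, and the lower running product (C = -9/4, x = -6/7) is a rising factorial.
Adjacent-term ratio: r(k) = -\frac{6}{7} * (k+\frac{4}{3}) / [(k-\frac{1}{5}) (k+2) (k+1)] - poly over poly, x = -\frac{6}{7} from leading terms; C = -\frac{9}{4} at k = 0.


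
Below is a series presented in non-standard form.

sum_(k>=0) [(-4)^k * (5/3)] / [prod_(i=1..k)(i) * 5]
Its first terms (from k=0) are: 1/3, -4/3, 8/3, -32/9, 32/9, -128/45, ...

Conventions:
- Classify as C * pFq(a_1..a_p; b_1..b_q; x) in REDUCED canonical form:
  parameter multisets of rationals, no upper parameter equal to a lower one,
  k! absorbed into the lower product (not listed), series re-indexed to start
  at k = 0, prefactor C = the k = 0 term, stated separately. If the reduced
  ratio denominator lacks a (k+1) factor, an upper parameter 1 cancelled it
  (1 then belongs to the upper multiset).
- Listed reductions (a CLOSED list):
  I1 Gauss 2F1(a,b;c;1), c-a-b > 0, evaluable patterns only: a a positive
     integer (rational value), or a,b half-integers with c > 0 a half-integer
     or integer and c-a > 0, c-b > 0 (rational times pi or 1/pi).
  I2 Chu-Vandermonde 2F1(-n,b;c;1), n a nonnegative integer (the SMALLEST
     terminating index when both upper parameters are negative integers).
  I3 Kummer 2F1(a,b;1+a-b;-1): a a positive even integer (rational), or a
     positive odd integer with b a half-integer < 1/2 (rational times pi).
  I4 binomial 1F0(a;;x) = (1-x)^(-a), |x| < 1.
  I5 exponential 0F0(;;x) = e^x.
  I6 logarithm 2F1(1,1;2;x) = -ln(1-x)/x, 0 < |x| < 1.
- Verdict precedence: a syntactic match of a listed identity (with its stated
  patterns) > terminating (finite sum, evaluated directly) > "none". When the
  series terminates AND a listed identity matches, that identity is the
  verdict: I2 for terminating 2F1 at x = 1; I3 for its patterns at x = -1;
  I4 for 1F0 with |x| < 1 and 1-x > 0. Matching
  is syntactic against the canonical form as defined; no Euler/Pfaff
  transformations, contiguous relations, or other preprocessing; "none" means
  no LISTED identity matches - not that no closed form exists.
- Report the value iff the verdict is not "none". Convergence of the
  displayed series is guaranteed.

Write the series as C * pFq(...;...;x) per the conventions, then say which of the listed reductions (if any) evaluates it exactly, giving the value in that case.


x = -4 here; the reduced form reads 0F0, upper {-}, lower {-}, C = 1/3. Verdict: the exponential series (I5) applies (the 0F0 exponential series at x = -4). Sum: (1/3) * e^(-4).

Key observation: t_0 being 1/3, the constant factors (prefactor 1/3) combine into one prefactor.
Ratio: r(k) = (-4) * 1 / [(k+1)] - poly over poly, x = (-4) from leading terms; C = 1/3 at k = 0.
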